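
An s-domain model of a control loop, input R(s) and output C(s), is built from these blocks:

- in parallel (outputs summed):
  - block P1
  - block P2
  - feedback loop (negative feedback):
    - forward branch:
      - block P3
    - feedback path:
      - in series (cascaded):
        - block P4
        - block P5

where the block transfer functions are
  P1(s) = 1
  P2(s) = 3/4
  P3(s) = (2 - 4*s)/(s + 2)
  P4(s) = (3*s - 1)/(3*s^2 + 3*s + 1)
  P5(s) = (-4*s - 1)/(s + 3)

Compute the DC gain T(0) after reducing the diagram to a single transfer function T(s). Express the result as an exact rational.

1. combine P4, P5 in series: (-12*s^2 + s + 1)/(3*s^3 + 12*s^2 + 10*s + 3)
2. reduce the feedback loop with forward P3 and return (P4*P5): (-12*s^4 - 42*s^3 - 16*s^2 + 8*s + 6)/(3*s^4 + 66*s^3 + 6*s^2 + 21*s + 8)
3. add P1, P2, [P3/(1+P3*(P4*P5))] (parallel): (-27*s^4 + 294*s^3 - 22*s^2 + 179*s + 80)/(12*s^4 + 264*s^3 + 24*s^2 + 84*s + 32)
That last expression is T(s); at s = 0 only the constant terms survive, so T(0) = 80/32 = 5/2.

Answer: 5/2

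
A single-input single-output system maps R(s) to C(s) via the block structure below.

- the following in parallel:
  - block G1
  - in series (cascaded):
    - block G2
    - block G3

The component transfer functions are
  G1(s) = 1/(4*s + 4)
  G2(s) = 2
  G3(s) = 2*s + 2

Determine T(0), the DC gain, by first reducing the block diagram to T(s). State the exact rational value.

Step 1 - cascade G2, G3; result 4*s + 4
Step 2 - parallel reduction of G1, (G2*G3); result (16*s^2 + 32*s + 17)/(4*s + 4)
Evaluating the step-2 result (the overall T(s)) at s = 0 gives T(0) = 17/4.

Answer: 17/4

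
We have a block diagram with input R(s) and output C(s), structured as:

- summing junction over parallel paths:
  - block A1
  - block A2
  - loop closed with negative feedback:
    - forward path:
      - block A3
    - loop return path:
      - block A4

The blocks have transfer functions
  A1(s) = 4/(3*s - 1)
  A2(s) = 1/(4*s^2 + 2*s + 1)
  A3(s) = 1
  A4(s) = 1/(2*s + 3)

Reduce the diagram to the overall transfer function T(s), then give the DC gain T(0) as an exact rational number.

Step 1. collapse the loop (A3 forward, A4 return) -> (2*s + 3)/(2*s + 4)
Step 2. add A1, A2, [A3/(1+A3*A4)] (parallel) -> (24*s^4 + 72*s^3 + 94*s^2 + 51*s + 9)/(24*s^4 + 52*s^3 + 10*s^2 + 2*s - 4)
The step-2 result is T(s). Setting s = 0: T(0) = 9/(-4) = -9/4.

Final answer: -9/4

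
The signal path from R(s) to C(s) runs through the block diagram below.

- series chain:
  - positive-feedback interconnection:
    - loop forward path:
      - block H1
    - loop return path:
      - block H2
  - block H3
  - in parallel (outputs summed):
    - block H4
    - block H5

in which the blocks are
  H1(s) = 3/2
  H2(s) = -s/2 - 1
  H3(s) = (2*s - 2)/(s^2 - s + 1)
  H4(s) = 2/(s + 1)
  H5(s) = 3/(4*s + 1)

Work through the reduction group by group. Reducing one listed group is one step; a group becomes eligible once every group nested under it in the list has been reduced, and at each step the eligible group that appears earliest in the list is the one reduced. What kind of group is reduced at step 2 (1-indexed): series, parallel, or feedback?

Step 1: reduce the feedback loop with forward H1 and return H2
Step 2: parallel reduction of H4, H5
Step 3: series reduction of [H1/(1-H1*H2)], H3, (H4+H5)
Step 2: parallel.

Answer: parallel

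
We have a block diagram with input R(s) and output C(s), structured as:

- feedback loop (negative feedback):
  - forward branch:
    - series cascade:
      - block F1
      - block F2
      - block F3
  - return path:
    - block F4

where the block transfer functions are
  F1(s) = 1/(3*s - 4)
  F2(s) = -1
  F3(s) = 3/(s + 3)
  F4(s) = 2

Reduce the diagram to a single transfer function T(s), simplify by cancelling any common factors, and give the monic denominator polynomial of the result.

Reducing step by step:

Step 1. combine F1, F2, F3 in series = (-3)/(3*s^2 + 5*s - 12)
Step 2. feedback reduction of (F1*F2*F3), F4 = (-3)/(3*s^2 + 5*s - 18)
T(s) is the step-2 result (common factors already cancelled). Leading coefficient of the denominator: 3. Divide through by 3 for the monic polynomial.

Answer: s^2 + 5*s/3 - 6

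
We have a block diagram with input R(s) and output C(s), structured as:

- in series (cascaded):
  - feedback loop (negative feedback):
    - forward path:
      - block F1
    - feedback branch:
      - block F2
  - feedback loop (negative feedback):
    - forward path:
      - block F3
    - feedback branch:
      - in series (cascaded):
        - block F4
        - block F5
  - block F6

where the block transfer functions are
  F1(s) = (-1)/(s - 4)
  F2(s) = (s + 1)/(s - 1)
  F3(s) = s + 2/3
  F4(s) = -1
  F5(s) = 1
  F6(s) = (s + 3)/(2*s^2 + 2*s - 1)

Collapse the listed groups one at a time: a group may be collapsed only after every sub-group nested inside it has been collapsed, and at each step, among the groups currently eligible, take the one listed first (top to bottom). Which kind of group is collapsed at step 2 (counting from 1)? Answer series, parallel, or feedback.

(1) close the feedback loop around F1, F2
(2) series reduction of F4, F5
(3) close the feedback loop around F3, (F4*F5)
(4) multiply [F1/(1+F1*F2)], [F3/(1+F3*(F4*F5))], F6 (series)
Step 2 collapses a series group.

Final answer: series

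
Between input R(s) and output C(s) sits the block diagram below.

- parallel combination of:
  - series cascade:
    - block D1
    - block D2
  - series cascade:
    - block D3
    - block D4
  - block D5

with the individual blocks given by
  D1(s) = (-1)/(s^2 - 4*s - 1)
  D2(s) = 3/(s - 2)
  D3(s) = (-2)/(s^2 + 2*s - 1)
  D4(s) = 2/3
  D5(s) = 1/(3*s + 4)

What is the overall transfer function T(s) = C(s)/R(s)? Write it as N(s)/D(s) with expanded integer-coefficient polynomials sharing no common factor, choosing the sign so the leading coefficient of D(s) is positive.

First reduce the diagram to T(s).

Step 1: multiply D1, D2 (series) = (-3)/(s^3 - 6*s^2 + 7*s + 2)
Step 2: combine D3, D4 in series = (-4)/(3*s^2 + 6*s - 3)
Step 3: add (D1*D2), (D3*D4), D5 (parallel); the result is T(s) itself (integer coefficients, no common factor, positive leading denominator coefficient)

Answer: (3*s^5 - 24*s^4 + 11*s^3 - 12*s^2 - 190*s - 2)/(9*s^6 - 24*s^5 - 102*s^4 + 126*s^3 + 237*s^2 - 54*s - 24)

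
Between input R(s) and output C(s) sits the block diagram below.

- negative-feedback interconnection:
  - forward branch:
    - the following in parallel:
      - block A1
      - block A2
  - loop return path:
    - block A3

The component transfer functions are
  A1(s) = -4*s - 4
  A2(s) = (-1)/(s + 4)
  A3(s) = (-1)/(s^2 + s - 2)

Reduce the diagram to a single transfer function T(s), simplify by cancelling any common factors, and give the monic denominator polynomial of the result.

First reduce the diagram to T(s).

Step 1. combine A1, A2 in parallel, giving (-4*s^2 - 20*s - 17)/(s + 4)
Step 2. close the feedback loop around (A1+A2), A3, giving (-4*s^4 - 24*s^3 - 29*s^2 + 23*s + 34)/(s^3 + 9*s^2 + 22*s + 9)
The result of step 2 is T(s) in lowest terms. Its denominator already has leading coefficient 1, so it is monic as it stands.

Answer: s^3 + 9*s^2 + 22*s + 9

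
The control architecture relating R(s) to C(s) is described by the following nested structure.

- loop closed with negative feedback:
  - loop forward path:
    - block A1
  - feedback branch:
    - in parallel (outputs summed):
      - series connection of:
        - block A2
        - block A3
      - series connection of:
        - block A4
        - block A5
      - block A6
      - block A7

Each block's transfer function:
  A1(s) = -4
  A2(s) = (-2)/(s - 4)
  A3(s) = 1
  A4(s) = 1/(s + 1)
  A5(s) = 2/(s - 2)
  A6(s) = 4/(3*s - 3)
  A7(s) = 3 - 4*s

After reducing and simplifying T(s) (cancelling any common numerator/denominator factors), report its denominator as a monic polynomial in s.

Step 1 - series reduction of A2, A3 gives (-2)/(s - 4)
Step 2 - reduce the series chain A4, A5 gives 2/(s^2 - s - 2)
Step 3 - sum the parallel branches (A2*A3), (A4*A5), A6, A7 gives (-12*s^5 + 81*s^4 - 140*s^3 - 11*s^2 + 134*s - 28)/(3*s^4 - 18*s^3 + 21*s^2 + 18*s - 24)
Step 4 - reduce the feedback loop with forward A1 and return ((A2*A3)+(A4*A5)+A6+A7) gives (-12*s^4 + 72*s^3 - 84*s^2 - 72*s + 96)/(48*s^5 - 321*s^4 + 542*s^3 + 65*s^2 - 518*s + 88)
T(s) is the step-4 result (common factors already cancelled). Leading coefficient of the denominator: 48. Divide through by 48 for the monic polynomial.

Final answer: s^5 - 107*s^4/16 + 271*s^3/24 + 65*s^2/48 - 259*s/24 + 11/6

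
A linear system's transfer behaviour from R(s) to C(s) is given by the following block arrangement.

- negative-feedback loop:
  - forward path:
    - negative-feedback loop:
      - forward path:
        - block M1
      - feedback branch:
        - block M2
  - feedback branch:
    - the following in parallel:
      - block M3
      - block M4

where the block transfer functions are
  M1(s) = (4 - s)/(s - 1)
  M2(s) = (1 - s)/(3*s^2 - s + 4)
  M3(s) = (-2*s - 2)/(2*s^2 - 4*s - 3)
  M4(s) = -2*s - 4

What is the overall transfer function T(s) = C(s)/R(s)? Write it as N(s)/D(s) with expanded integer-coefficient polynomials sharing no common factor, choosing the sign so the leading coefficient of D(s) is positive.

Step 1. reduce the feedback loop with forward M1 and return M2 gives (-3*s^3 + 13*s^2 - 8*s + 16)/(3*s^3 - 3*s^2)
Step 2. reduce the parallel group M3, M4 gives (-4*s^3 + 20*s + 10)/(2*s^2 - 4*s - 3)
Step 3. collapse the loop ([M1/(1+M1*M2)] forward, (M3+M4) return); the result is T(s) itself (integer coefficients, no common factor, positive leading denominator coefficient)

Final answer: (-6*s^5 + 38*s^4 - 59*s^3 + 25*s^2 - 40*s - 48)/(12*s^6 - 46*s^5 - 46*s^4 + 169*s^3 - 21*s^2 + 240*s + 160)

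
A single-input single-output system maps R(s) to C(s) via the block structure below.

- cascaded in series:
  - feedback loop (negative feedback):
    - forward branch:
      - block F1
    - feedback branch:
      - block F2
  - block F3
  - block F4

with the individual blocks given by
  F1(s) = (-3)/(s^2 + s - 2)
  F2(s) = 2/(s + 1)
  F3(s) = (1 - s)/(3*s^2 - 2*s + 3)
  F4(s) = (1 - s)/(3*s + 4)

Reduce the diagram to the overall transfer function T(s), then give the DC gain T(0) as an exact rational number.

Answer: 1/32

Working:
Step 1: close the feedback loop around F1, F2; result (-3*s - 3)/(s^3 + 2*s^2 - s - 8)
Step 2: multiply [F1/(1+F1*F2)], F3, F4 (series); result (-3*s^3 + 3*s^2 + 3*s - 3)/(9*s^6 + 24*s^5 + 4*s^4 - 64*s^3 - 25*s^2 - 20*s - 96)
The step-2 result is T(s). Setting s = 0: T(0) = -3/(-96) = 1/32.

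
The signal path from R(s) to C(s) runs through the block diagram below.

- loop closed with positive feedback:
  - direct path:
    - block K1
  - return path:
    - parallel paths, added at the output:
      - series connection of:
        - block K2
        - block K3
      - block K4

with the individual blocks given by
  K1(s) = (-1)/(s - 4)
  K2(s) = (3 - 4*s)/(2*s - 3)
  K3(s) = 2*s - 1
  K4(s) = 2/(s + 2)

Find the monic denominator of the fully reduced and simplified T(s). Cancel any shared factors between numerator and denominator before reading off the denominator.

Step 1. series reduction of K2, K3 -> (-8*s^2 + 10*s - 3)/(2*s - 3)
Step 2. parallel reduction of (K2*K3), K4 -> (-8*s^3 - 6*s^2 + 21*s - 12)/(2*s^2 + s - 6)
Step 3. collapse the loop (K1 forward, ((K2*K3)+K4) return) -> (2*s^2 + s - 6)/(6*s^3 + 13*s^2 - 11*s - 12)
Step 3 gives the fully reduced T(s), with no common factor left to cancel. The denominator's leading coefficient is 6, so divide each of its coefficients by 6 to get the monic form.

Answer: s^3 + 13*s^2/6 - 11*s/6 - 2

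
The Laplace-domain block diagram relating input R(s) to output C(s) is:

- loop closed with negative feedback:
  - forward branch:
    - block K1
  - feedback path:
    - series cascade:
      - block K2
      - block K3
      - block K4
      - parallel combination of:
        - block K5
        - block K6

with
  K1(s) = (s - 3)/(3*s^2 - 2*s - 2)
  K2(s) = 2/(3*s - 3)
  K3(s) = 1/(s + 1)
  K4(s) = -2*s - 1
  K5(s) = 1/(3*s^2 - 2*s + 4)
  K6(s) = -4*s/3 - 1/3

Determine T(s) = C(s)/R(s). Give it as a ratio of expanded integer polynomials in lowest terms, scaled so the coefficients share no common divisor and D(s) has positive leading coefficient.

First reduce the diagram to T(s).

1. parallel reduction of K5, K6; result (-12*s^3 + 5*s^2 - 14*s - 1)/(9*s^2 - 6*s + 12)
2. reduce the series chain K2, K3, K4, (K5+K6); result (48*s^4 + 4*s^3 + 46*s^2 + 32*s + 2)/(27*s^4 - 18*s^3 + 9*s^2 + 18*s - 36)
3. close the feedback loop around K1, (K2*K3*K4*(K5+K6)), which is the overall transfer function T(s) = C(s)/R(s) in lowest terms

Answer: (27*s^5 - 99*s^4 + 63*s^3 - 9*s^2 - 90*s + 108)/(81*s^6 - 60*s^5 - 131*s^4 + 106*s^3 - 268*s^2 - 58*s + 66)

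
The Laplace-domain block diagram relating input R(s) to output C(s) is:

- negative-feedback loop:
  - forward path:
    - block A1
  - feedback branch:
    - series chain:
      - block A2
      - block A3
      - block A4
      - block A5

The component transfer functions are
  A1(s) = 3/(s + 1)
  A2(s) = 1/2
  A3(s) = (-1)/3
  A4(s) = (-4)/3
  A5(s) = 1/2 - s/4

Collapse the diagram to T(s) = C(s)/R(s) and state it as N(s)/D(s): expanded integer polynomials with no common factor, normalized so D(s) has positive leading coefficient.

1. multiply A2, A3, A4, A5 (series), giving 1/9 - s/18
2. close the feedback loop around A1, (A2*A3*A4*A5); the result is T(s) itself (integer coefficients, no common factor, positive leading denominator coefficient)

Therefore the answer is 18/(5*s + 8).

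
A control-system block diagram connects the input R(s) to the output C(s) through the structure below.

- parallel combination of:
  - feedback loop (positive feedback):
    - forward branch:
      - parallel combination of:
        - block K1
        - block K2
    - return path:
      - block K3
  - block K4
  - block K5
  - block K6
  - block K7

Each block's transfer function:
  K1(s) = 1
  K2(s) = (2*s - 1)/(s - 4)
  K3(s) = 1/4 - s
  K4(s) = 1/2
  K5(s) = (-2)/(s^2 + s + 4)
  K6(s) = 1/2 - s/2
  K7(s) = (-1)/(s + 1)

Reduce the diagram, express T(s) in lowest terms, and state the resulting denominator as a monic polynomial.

Step 1: parallel reduction of K1, K2 -> (3*s - 5)/(s - 4)
Step 2: collapse the loop ((K1+K2) forward, K3 return) -> (12*s - 20)/(12*s^2 - 19*s - 11)
Step 3: reduce the parallel group [(K1+K2)/(1-(K1+K2)*K3)], K4, K5, K6, K7 -> (-12*s^6 + 19*s^5 - s^4 + 65*s^3 + 25*s^2 - 28*s - 116)/(24*s^5 + 10*s^4 + 22*s^3 - 138*s^2 - 262*s - 88)
No further cancellation is possible in the step-3 result, so that is T(s). Its denominator becomes monic after dividing by the leading coefficient 24.

Therefore the answer is s^5 + 5*s^4/12 + 11*s^3/12 - 23*s^2/4 - 131*s/12 - 11/3.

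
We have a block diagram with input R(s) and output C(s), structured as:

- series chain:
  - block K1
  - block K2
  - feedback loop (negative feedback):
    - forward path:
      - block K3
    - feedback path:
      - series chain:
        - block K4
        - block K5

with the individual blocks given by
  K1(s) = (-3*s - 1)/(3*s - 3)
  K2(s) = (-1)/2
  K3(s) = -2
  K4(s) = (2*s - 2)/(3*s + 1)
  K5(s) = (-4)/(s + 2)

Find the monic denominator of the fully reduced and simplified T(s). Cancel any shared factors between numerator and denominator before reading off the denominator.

Reducing step by step:

[1] combine K4, K5 in series; result (8 - 8*s)/(3*s^2 + 7*s + 2)
[2] reduce the feedback loop with forward K3 and return (K4*K5); result (-6*s^2 - 14*s - 4)/(3*s^2 + 23*s - 14)
[3] cascade K1, K2, [K3/(1+K3*(K4*K5))]; result (-9*s^3 - 24*s^2 - 13*s - 2)/(9*s^3 + 60*s^2 - 111*s + 42)
No further cancellation is possible in the step-3 result, so that is T(s). Its denominator becomes monic after dividing by the leading coefficient 9.

Answer: s^3 + 20*s^2/3 - 37*s/3 + 14/3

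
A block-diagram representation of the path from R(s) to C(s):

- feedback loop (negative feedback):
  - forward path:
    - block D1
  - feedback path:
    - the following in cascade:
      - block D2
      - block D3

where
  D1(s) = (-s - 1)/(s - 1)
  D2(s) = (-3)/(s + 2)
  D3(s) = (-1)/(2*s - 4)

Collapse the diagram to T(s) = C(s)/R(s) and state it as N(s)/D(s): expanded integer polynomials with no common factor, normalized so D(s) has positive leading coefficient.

Step 1 - multiply D2, D3 (series) -> 3/(2*s^2 - 8)
Step 2 - apply the feedback formula to D1, (D2*D3): this yields T(s), and no further normalization is needed

Therefore the answer is (-2*s^3 - 2*s^2 + 8*s + 8)/(2*s^3 - 2*s^2 - 11*s + 5).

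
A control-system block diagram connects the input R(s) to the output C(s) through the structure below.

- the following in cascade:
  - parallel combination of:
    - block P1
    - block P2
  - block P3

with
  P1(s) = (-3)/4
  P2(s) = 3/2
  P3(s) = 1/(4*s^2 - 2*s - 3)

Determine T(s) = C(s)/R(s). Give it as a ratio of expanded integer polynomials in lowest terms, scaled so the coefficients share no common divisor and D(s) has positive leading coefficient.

Step 1: sum the parallel branches P1, P2, giving 3/4
Step 2: series reduction of (P1+P2), P3, which is the overall transfer function T(s) = C(s)/R(s) in lowest terms

Therefore the answer is 3/(16*s^2 - 8*s - 12).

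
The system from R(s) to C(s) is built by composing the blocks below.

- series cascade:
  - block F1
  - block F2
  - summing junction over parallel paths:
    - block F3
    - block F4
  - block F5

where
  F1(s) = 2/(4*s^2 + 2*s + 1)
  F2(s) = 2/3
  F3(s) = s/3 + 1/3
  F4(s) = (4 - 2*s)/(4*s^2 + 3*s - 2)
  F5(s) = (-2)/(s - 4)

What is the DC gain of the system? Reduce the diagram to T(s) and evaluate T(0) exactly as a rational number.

[1] parallel reduction of F3, F4: (4*s^3 + 7*s^2 - 5*s + 10)/(12*s^2 + 9*s - 6)
[2] combine F1, F2, (F3+F4), F5 in series: (-32*s^3 - 56*s^2 + 40*s - 80)/(144*s^5 - 396*s^4 - 702*s^3 - 81*s^2 + 18*s + 72)
DC gain: substitute s = 0 into T(s) from step 2: T(0) = -80/72 = -10/9.

Therefore the answer is -10/9.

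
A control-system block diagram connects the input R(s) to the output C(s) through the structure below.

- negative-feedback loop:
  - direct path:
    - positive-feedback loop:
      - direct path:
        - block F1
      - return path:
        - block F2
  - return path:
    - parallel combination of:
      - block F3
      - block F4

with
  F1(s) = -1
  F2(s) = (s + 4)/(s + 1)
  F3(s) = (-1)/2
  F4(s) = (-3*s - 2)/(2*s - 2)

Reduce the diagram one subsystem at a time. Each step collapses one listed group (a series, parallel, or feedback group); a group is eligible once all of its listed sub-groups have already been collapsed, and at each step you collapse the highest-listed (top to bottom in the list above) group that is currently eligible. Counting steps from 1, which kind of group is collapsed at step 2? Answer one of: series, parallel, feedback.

Reducing step by step:

Step 1 - collapse the loop (F1 forward, F2 return)
Step 2 - add F3, F4 (parallel)
Step 3 - collapse the loop ([F1/(1-F1*F2)] forward, (F3+F4) return)
The group at step 2 is a parallel group.

Answer: parallel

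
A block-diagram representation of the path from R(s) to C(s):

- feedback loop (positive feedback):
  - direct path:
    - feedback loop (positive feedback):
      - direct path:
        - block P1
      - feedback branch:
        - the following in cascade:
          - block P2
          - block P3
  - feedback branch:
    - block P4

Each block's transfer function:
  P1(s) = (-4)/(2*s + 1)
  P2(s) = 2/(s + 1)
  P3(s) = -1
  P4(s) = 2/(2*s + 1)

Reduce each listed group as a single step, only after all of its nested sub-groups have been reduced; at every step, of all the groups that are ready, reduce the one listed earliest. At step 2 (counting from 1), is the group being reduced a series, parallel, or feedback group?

Step 1 - multiply P2, P3 (series)
Step 2 - feedback reduction of P1, (P2*P3)
Step 3 - reduce the feedback loop with forward [P1/(1-P1*(P2*P3))] and return P4
At step 2 the group reduced is feedback.

Final answer: feedback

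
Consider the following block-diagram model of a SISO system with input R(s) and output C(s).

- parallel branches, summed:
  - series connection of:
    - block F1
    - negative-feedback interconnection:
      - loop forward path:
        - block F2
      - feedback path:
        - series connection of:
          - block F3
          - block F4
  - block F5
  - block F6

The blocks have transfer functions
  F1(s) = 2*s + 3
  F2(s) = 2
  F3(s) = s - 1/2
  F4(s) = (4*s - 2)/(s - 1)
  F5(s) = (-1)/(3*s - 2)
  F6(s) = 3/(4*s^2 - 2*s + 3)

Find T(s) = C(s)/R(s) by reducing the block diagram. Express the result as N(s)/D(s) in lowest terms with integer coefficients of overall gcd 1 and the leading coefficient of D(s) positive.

1. reduce the series chain F3, F4 gives (4*s^2 - 4*s + 1)/(s - 1)
2. reduce the feedback loop with forward F2 and return (F3*F4) gives (2*s - 2)/(8*s^2 - 7*s + 1)
3. reduce the series chain F1, [F2/(1+F2*(F3*F4))] gives (4*s^2 + 2*s - 6)/(8*s^2 - 7*s + 1)
4. add (F1*[F2/(1+F2*(F3*F4))]), F5, F6 (parallel), giving the overall T(s)

Final answer: (48*s^5 - 64*s^4 + 68*s^3 - 67*s^2 - 16*s + 27)/(96*s^5 - 196*s^4 + 214*s^3 - 153*s^2 + 55*s - 6)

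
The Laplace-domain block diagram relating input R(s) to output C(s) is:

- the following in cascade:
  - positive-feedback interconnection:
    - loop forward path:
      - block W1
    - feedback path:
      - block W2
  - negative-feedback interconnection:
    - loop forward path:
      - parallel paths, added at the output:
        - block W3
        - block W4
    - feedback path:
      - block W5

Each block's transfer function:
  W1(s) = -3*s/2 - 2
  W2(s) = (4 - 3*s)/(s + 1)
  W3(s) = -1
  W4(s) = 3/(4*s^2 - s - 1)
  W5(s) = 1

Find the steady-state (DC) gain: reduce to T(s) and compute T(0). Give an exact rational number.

Step 1 - apply the feedback formula to W1, W2 gives (3*s^2 + 7*s + 4)/(9*s^2 - 2*s - 18)
Step 2 - sum the parallel branches W3, W4 gives (-4*s^2 + s + 4)/(4*s^2 - s - 1)
Step 3 - reduce the feedback loop with forward (W3+W4) and return W5 gives -4*s^2/3 + s/3 + 4/3
Step 4 - cascade [W1/(1-W1*W2)], [(W3+W4)/(1+(W3+W4)*W5)] gives (-12*s^4 - 25*s^3 + 3*s^2 + 32*s + 16)/(27*s^2 - 6*s - 54)
That last expression is T(s); at s = 0 only the constant terms survive, so T(0) = 16/(-54) = -8/27.

Therefore the answer is -8/27.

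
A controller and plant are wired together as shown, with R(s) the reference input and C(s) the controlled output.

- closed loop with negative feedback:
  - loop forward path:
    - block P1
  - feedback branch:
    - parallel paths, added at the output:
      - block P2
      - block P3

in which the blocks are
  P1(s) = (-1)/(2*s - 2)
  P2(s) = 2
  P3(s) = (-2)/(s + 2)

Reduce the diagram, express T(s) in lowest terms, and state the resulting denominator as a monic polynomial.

[1] parallel reduction of P2, P3 = (2*s + 2)/(s + 2)
[2] reduce the feedback loop with forward P1 and return (P2+P3) = (-s - 2)/(2*s^2 - 6)
Step 2 gives the fully reduced T(s), with no common factor left to cancel. The denominator's leading coefficient is 2, so divide each of its coefficients by 2 to get the monic form.

Final answer: s^2 - 3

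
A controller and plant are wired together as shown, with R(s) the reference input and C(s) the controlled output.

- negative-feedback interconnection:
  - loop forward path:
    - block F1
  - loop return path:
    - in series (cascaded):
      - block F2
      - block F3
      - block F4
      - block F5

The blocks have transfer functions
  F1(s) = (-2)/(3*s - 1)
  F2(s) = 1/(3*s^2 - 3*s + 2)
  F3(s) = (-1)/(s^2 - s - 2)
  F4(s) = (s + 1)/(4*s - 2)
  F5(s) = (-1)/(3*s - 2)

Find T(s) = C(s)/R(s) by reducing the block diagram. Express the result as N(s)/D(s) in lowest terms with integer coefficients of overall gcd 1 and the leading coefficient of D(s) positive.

Step 1: series reduction of F2, F3, F4, F5: 1/(36*s^5 - 150*s^4 + 234*s^3 - 196*s^2 + 88*s - 16)
Step 2: reduce the feedback loop with forward F1 and return (F2*F3*F4*F5) - this is the overall T(s), already in the required normalized form

Hence the answer: (-36*s^5 + 150*s^4 - 234*s^3 + 196*s^2 - 88*s + 16)/(54*s^6 - 243*s^5 + 426*s^4 - 411*s^3 + 230*s^2 - 68*s + 7)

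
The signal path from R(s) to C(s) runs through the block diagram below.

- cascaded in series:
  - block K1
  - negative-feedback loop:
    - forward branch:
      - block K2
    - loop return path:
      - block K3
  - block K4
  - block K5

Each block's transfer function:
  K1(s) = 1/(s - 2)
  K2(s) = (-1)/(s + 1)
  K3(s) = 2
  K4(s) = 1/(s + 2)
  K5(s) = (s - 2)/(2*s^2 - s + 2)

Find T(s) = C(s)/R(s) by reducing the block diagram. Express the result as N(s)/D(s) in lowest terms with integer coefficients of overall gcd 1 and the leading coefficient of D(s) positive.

Reducing step by step:

Step 1. feedback reduction of K2, K3; result (-1)/(s - 1)
Step 2. series reduction of K1, [K2/(1+K2*K3)], K4, K5: this yields T(s), and no further normalization is needed

Answer: (-1)/(2*s^4 + s^3 - 3*s^2 + 4*s - 4)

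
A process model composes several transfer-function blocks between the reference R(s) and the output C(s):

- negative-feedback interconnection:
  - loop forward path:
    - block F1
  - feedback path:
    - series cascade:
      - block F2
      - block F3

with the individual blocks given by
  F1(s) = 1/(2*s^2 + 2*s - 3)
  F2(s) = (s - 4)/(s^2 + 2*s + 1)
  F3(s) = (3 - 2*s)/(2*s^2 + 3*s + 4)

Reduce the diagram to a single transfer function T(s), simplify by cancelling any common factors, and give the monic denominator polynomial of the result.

[1] combine F2, F3 in series; result (-2*s^2 + 11*s - 12)/(2*s^4 + 7*s^3 + 12*s^2 + 11*s + 4)
[2] collapse the loop (F1 forward, (F2*F3) return); result (2*s^4 + 7*s^3 + 12*s^2 + 11*s + 4)/(4*s^6 + 18*s^5 + 32*s^4 + 25*s^3 - 8*s^2 - 14*s - 24)
The result of step 2 is T(s) in lowest terms. Its denominator has leading coefficient 4; dividing the denominator through by 4 makes it monic.

Therefore the answer is s^6 + 9*s^5/2 + 8*s^4 + 25*s^3/4 - 2*s^2 - 7*s/2 - 6.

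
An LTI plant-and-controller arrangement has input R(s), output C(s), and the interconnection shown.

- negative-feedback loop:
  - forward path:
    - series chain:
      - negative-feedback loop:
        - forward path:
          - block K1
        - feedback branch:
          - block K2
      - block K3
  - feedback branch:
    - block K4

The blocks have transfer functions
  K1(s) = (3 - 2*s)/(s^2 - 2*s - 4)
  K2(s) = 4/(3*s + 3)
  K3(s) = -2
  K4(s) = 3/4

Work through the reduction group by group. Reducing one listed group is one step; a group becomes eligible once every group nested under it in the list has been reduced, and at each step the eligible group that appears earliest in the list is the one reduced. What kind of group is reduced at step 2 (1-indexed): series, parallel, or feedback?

The answer is series.

Reasoning:
(1) reduce the feedback loop with forward K1 and return K2
(2) reduce the series chain [K1/(1+K1*K2)], K3
(3) reduce the feedback loop with forward ([K1/(1+K1*K2)]*K3) and return K4
Step 2: series.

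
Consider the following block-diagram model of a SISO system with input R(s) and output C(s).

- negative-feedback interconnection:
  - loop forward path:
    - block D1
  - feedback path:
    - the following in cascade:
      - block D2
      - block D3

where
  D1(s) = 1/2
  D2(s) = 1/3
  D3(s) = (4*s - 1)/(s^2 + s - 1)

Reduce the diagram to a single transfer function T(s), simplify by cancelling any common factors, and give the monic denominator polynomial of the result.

(1) reduce the series chain D2, D3 -> (4*s - 1)/(3*s^2 + 3*s - 3)
(2) collapse the loop (D1 forward, (D2*D3) return) -> (3*s^2 + 3*s - 3)/(6*s^2 + 10*s - 7)
T(s) is the step-2 result (common factors already cancelled). Leading coefficient of the denominator: 6. Divide through by 6 for the monic polynomial.

Therefore the answer is s^2 + 5*s/3 - 7/6.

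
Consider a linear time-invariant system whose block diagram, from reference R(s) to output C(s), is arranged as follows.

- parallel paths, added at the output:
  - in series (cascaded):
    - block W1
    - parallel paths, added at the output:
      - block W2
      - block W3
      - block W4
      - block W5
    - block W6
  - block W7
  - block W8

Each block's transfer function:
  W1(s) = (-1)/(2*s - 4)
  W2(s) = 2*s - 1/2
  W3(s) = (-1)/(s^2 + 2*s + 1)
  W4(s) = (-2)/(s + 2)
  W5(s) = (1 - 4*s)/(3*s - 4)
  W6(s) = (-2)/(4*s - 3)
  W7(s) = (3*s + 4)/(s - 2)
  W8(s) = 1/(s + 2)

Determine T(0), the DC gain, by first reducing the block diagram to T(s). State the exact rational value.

(1) sum the parallel branches W2, W3, W4, W5; result (12*s^5 + 21*s^4 - 54*s^3 - 101*s^2 - 8*s + 44)/(6*s^4 + 16*s^3 - 2*s^2 - 28*s - 16)
(2) reduce the series chain W1, (W2+W3+W4+W5), W6; result (12*s^5 + 21*s^4 - 54*s^3 - 101*s^2 - 8*s + 44)/(24*s^6 - 2*s^5 - 148*s^4 + 6*s^3 + 232*s^2 + 8*s - 96)
(3) parallel reduction of (W1*(W2+W3+W4+W5)*W6), W7, W8; result (72*s^6 + 270*s^5 - 13*s^4 - 644*s^3 - 363*s^2 + 244*s + 188)/(24*s^6 - 2*s^5 - 148*s^4 + 6*s^3 + 232*s^2 + 8*s - 96)
DC gain: substitute s = 0 into T(s) from step 3: T(0) = 188/(-96) = -47/24.

Therefore the answer is -47/24.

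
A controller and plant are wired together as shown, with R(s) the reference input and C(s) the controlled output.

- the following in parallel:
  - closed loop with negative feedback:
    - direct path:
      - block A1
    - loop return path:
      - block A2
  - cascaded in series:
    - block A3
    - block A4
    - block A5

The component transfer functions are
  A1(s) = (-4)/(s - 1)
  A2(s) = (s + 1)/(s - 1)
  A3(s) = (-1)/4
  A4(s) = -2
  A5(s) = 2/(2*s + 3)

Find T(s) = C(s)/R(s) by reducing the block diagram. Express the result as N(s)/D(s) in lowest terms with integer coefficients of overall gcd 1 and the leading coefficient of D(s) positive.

Step 1: close the feedback loop around A1, A2 = (4 - 4*s)/(s^2 - 6*s - 3)
Step 2: reduce the series chain A3, A4, A5 = 1/(2*s + 3)
Step 3: combine [A1/(1+A1*A2)], (A3*A4*A5) in parallel - this is the overall T(s), already in the required normalized form

Therefore the answer is (-7*s^2 - 10*s + 9)/(2*s^3 - 9*s^2 - 24*s - 9).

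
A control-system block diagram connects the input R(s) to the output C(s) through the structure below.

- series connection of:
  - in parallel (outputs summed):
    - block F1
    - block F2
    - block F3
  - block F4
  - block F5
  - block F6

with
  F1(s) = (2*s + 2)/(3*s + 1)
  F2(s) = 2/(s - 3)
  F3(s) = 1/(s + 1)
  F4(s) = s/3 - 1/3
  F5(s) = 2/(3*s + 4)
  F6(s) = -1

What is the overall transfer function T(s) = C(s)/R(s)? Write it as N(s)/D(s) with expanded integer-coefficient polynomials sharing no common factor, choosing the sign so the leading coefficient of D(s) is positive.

Step 1 - sum the parallel branches F1, F2, F3 gives (2*s^3 + 7*s^2 - 10*s - 7)/(3*s^3 - 5*s^2 - 11*s - 3)
Step 2 - cascade (F1+F2+F3), F4, F5, F6, which is the overall transfer function T(s) = C(s)/R(s) in lowest terms

Final answer: (-4*s^4 - 10*s^3 + 34*s^2 - 6*s - 14)/(27*s^4 - 9*s^3 - 159*s^2 - 159*s - 36)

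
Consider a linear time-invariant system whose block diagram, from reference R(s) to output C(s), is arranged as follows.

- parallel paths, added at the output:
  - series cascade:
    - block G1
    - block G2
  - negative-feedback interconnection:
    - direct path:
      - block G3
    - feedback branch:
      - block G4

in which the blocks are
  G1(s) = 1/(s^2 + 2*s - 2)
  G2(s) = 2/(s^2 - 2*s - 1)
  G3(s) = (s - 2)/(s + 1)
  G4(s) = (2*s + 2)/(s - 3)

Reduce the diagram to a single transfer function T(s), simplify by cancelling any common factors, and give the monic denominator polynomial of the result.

The answer is s^6 - 4*s^5/3 - 28*s^4/3 + 34*s^3/3 + 47*s^2/3 - 22*s/3 - 14/3.

Reasoning:
Step 1 - reduce the series chain G1, G2: 2/(s^4 - 7*s^2 + 2*s + 2)
Step 2 - close the feedback loop around G3, G4: (s^2 - 5*s + 6)/(3*s^2 - 4*s - 7)
Step 3 - add (G1*G2), [G3/(1+G3*G4)] (parallel): (s^6 - 5*s^5 - s^4 + 37*s^3 - 44*s^2 - 6*s - 2)/(3*s^6 - 4*s^5 - 28*s^4 + 34*s^3 + 47*s^2 - 22*s - 14)
That last expression is T(s), already simplified. Scaling its denominator by 1/3 (the reciprocal of the leading coefficient) yields the monic denominator.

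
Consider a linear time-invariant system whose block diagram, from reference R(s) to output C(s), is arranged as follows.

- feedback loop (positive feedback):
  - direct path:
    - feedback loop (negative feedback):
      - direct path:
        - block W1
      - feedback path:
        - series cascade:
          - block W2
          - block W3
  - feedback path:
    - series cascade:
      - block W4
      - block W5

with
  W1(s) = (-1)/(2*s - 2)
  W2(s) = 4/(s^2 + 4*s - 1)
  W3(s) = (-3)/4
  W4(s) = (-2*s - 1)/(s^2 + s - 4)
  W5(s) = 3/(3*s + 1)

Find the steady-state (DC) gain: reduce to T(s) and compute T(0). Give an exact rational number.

Answer: 4/17

Working:
Step 1. reduce the series chain W2, W3 gives (-3)/(s^2 + 4*s - 1)
Step 2. apply the feedback formula to W1, (W2*W3) gives (-s^2 - 4*s + 1)/(2*s^3 + 6*s^2 - 10*s + 5)
Step 3. reduce the series chain W4, W5 gives (-6*s - 3)/(3*s^3 + 4*s^2 - 11*s - 4)
Step 4. feedback reduction of [W1/(1+W1*(W2*W3))], (W4*W5) gives (-3*s^5 - 16*s^4 - 2*s^3 + 52*s^2 + 5*s - 4)/(6*s^6 + 26*s^5 - 28*s^4 - 105*s^3 + 79*s^2 - 21*s - 17)
DC gain: substitute s = 0 into T(s) from step 4: T(0) = -4/(-17) = 4/17.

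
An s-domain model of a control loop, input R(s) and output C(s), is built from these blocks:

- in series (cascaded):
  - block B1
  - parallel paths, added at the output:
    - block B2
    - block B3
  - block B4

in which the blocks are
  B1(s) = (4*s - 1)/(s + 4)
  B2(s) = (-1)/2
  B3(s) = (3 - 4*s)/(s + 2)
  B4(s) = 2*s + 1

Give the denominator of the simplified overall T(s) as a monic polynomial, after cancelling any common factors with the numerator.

[1] reduce the parallel group B2, B3 gives (4 - 9*s)/(2*s + 4)
[2] series reduction of B1, (B2+B3), B4 gives (-72*s^3 + 14*s^2 + 17*s - 4)/(2*s^2 + 12*s + 16)
No further cancellation is possible in the step-2 result, so that is T(s). Its denominator becomes monic after dividing by the leading coefficient 2.

Answer: s^2 + 6*s + 8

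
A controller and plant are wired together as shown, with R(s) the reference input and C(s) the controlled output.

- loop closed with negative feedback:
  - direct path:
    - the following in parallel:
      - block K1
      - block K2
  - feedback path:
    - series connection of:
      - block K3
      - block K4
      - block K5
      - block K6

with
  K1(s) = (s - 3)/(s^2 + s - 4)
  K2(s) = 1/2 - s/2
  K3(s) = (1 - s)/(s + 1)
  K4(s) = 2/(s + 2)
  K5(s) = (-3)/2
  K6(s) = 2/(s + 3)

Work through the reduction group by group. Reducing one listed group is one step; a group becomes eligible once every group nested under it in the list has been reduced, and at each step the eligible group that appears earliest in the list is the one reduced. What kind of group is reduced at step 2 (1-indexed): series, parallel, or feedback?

Reducing step by step:

[1] parallel reduction of K1, K2
[2] combine K3, K4, K5, K6 in series
[3] close the feedback loop around (K1+K2), (K3*K4*K5*K6)
Step 2 collapses a series group.

Answer: series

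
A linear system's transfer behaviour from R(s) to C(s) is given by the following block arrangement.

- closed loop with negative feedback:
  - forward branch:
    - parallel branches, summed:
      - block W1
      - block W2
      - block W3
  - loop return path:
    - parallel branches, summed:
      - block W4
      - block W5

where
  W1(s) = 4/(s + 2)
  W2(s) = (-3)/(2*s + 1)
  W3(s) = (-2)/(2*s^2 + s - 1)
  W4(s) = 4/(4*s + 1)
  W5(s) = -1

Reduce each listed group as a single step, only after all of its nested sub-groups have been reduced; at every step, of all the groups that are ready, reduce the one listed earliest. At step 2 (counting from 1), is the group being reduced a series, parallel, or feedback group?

Step 1: add W1, W2, W3 (parallel)
Step 2: sum the parallel branches W4, W5
Step 3: reduce the feedback loop with forward (W1+W2+W3) and return (W4+W5)
Step 2: parallel.

Answer: parallel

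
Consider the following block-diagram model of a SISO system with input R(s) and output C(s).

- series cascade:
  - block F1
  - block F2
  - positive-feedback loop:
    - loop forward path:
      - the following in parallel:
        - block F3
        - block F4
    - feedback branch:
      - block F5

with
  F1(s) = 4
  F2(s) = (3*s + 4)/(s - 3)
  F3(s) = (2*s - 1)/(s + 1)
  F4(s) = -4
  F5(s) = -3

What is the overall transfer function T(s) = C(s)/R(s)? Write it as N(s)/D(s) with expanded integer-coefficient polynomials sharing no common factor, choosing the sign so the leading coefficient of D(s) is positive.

[1] sum the parallel branches F3, F4 = (-2*s - 5)/(s + 1)
[2] apply the feedback formula to (F3+F4), F5 = (2*s + 5)/(5*s + 14)
[3] reduce the series chain F1, F2, [(F3+F4)/(1-(F3+F4)*F5)] - this is the overall T(s), already in the required normalized form

Hence the answer: (24*s^2 + 92*s + 80)/(5*s^2 - s - 42)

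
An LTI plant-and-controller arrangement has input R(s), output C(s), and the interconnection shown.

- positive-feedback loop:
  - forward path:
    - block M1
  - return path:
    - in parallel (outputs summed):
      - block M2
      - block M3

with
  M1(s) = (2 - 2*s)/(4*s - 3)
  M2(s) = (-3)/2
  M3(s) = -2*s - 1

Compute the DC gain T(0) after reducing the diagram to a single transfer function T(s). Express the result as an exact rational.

The answer is 1.

Reasoning:
Step 1: combine M2, M3 in parallel: -2*s - 5/2
Step 2: collapse the loop (M1 forward, (M2+M3) return): (2*s - 2)/(4*s^2 - 3*s - 2)
DC gain: substitute s = 0 into T(s) from step 2: T(0) = -2/(-2) = 1.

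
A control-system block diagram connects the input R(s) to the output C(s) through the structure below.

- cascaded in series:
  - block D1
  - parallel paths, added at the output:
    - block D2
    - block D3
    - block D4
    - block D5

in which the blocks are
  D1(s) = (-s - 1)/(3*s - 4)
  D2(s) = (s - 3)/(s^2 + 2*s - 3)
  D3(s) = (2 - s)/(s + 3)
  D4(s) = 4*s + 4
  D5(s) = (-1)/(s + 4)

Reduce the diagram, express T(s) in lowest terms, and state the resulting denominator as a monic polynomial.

Reducing step by step:

Step 1. parallel reduction of D2, D3, D4, D5, giving (4*s^4 + 27*s^3 + 43*s^2 - 19*s - 65)/(s^3 + 6*s^2 + 5*s - 12)
Step 2. cascade D1, (D2+D3+D4+D5), giving (-4*s^5 - 31*s^4 - 70*s^3 - 24*s^2 + 84*s + 65)/(3*s^4 + 14*s^3 - 9*s^2 - 56*s + 48)
Step 2 gives the fully reduced T(s), with no common factor left to cancel. The denominator's leading coefficient is 3, so divide each of its coefficients by 3 to get the monic form.

Answer: s^4 + 14*s^3/3 - 3*s^2 - 56*s/3 + 16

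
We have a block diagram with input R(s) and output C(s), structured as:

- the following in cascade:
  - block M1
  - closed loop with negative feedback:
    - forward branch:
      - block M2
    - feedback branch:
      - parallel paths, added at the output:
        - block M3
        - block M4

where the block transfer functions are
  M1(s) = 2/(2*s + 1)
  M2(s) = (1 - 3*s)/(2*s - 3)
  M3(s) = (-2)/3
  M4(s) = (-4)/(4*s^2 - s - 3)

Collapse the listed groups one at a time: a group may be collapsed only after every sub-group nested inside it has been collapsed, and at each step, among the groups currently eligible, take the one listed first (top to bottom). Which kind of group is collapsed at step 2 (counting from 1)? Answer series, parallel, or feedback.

The answer is feedback.

Reasoning:
1. reduce the parallel group M3, M4
2. close the feedback loop around M2, (M3+M4)
3. combine M1, [M2/(1+M2*(M3+M4))] in series
The group at step 2 is a feedback group.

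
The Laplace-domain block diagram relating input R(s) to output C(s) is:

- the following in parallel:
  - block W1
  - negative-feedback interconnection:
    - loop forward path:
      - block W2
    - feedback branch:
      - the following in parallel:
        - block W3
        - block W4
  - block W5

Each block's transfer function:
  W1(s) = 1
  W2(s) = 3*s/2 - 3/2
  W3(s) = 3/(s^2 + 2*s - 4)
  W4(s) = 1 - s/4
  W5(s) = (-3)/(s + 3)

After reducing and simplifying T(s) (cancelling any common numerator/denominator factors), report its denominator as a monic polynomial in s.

Reducing step by step:

Step 1 - add W3, W4 (parallel); result (-s^3 + 2*s^2 + 12*s - 4)/(4*s^2 + 8*s - 16)
Step 2 - apply the feedback formula to W2, (W3+W4); result (-12*s^3 - 12*s^2 + 72*s - 48)/(3*s^4 - 9*s^3 - 38*s^2 + 32*s + 20)
Step 3 - sum the parallel branches W1, [W2/(1+W2*(W3+W4))], W5; result (3*s^5 - 21*s^4 - 86*s^3 + 68*s^2 + 188*s - 144)/(3*s^5 - 65*s^3 - 82*s^2 + 116*s + 60)
T(s) is the step-3 result (common factors already cancelled). Leading coefficient of the denominator: 3. Divide through by 3 for the monic polynomial.

Answer: s^5 - 65*s^3/3 - 82*s^2/3 + 116*s/3 + 20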